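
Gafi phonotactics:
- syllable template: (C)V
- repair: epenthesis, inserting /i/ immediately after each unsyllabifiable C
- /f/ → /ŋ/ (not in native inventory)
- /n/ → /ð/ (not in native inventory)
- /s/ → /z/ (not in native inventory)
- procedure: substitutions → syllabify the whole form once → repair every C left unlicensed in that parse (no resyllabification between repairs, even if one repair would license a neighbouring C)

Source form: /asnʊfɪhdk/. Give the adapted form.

aziðʊŋɪhidiki

Substitution: /s/ → /z/, /n/ → /ð/, /f/ → /ŋ/, giving /azðʊŋɪhdk/.
Under (C)V, the unsyllabifiable consonants are /z/, /h/, /d/, /k/ (no codas are permitted; onsets are limited to one consonant).
Epenthesis after each stranded consonant: /z/ → /zi/, /h/ → /hi/, /d/ → /di/, /k/ → /ki/.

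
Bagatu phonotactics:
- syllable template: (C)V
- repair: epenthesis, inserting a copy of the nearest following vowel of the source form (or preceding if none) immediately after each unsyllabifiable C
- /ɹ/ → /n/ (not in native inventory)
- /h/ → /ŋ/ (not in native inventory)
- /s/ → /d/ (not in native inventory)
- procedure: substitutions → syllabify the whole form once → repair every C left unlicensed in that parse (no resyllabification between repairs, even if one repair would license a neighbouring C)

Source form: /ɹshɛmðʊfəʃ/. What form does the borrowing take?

Substitution: /ɹ/ → /n/, /s/ → /d/, /h/ → /ŋ/, giving /ndŋɛmðʊfəʃ/.
Under (C)V, the unsyllabifiable consonants are /n/, /d/, /m/, /ʃ/ (no codas are permitted; onsets are limited to one consonant).
Inserting the epenthetic vowel yields /n/ → /nɛ/, /d/ → /dɛ/, /m/ → /mʊ/, /ʃ/ → /ʃə/.

nɛdɛŋɛmʊðʊfəʃə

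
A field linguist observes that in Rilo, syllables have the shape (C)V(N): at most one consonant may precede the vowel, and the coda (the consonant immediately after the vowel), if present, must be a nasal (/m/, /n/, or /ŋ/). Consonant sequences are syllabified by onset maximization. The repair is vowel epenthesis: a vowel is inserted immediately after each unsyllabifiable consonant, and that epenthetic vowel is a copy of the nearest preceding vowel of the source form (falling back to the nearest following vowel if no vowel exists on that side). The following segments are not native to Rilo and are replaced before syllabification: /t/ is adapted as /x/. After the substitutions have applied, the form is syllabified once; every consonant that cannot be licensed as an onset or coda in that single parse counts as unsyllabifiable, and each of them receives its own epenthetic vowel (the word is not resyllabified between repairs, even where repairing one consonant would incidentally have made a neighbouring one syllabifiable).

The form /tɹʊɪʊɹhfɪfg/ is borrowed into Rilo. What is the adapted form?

Substitution: /t/ → /x/, giving /xɹʊɪʊɹhfɪfg/.
Under (C)V(N), the unsyllabifiable consonants are /x/, /ɹ/, /h/, /f/, /g/ (only a nasal (/m/, /n/, or /ŋ/) is licensed in coda position; onsets are limited to one consonant).
Each unlicensed consonant becomes the onset of a new syllable: /x/ → /xʊ/, /ɹ/ → /ɹʊ/, /h/ → /hʊ/, /f/ → /fɪ/, /g/ → /gɪ/.

xʊɹʊɪʊɹʊhʊfɪfɪgɪ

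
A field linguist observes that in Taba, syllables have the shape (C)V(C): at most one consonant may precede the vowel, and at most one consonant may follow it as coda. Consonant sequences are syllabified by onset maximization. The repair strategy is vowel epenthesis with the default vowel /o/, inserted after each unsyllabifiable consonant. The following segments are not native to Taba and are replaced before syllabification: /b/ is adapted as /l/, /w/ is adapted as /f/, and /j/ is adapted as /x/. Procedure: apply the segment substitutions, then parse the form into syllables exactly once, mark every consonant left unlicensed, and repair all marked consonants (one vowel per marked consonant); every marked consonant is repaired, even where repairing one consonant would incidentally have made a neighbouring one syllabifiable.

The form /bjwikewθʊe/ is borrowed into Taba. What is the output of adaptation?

Substitution: /b/ → /l/, /j/ → /x/, /w/ → /f/, giving /lxfikefθʊe/.
Syllabifying with onset maximization leaves /l/, /x/ stranded (at most one coda consonant is licensed; onsets are limited to one consonant).
Inserting the epenthetic vowel yields /l/ → /lo/, /x/ → /xo/.

loxofikefθʊe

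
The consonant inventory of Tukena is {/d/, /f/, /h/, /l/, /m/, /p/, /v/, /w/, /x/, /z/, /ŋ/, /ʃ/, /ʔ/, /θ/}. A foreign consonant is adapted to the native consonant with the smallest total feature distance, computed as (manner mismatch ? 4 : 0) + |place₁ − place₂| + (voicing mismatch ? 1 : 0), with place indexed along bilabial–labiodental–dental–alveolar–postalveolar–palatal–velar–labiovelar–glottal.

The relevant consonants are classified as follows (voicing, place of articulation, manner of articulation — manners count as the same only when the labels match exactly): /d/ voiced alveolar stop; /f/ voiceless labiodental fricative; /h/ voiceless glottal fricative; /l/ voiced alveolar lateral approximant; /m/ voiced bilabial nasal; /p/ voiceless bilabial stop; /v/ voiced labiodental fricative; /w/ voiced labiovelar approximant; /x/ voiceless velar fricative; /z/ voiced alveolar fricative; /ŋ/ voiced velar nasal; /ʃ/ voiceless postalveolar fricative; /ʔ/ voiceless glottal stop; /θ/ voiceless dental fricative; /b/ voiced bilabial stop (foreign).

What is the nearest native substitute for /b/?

/p/ is closest: same manner (stop), place distance 0 (bilabial→bilabial), voicing differs (+1); total 1. Next closest is /d/ at distance 3.

p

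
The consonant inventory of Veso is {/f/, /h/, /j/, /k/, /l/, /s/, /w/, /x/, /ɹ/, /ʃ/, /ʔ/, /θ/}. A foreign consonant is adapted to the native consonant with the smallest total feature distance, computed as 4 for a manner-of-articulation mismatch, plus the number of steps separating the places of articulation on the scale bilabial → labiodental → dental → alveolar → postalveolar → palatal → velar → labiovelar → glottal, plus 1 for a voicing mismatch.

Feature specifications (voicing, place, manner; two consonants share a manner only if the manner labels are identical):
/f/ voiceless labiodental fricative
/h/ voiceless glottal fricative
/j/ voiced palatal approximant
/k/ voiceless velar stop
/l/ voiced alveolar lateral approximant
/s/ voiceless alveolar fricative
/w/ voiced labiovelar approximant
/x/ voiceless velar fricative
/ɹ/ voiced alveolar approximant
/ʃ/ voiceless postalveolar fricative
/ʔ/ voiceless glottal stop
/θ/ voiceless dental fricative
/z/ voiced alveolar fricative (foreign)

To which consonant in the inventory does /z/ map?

s

/s/ is closest: same manner (fricative), place distance 0 (alveolar→alveolar), voicing differs (+1); total 1. Next closest is /ʃ/ at distance 2.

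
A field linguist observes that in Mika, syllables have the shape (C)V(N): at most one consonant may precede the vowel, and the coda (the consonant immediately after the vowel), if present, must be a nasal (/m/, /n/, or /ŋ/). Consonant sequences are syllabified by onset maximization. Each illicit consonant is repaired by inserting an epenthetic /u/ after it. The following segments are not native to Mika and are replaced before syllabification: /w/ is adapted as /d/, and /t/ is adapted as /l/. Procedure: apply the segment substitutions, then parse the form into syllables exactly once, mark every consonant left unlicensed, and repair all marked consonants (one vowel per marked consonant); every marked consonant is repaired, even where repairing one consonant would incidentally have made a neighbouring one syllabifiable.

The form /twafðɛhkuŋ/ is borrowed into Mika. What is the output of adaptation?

Substitution: /t/ → /l/, /w/ → /d/, giving /ldafðɛhkuŋ/.
The consonants /l/, /f/, /h/ cannot be parsed into a legal (C)V(N) syllable (only a nasal (/m/, /n/, or /ŋ/) is licensed in coda position; onsets are limited to one consonant).
Each unlicensed consonant becomes the onset of a new syllable: /l/ → /lu/, /f/ → /fu/, /h/ → /hu/.

ludafuðɛhukuŋ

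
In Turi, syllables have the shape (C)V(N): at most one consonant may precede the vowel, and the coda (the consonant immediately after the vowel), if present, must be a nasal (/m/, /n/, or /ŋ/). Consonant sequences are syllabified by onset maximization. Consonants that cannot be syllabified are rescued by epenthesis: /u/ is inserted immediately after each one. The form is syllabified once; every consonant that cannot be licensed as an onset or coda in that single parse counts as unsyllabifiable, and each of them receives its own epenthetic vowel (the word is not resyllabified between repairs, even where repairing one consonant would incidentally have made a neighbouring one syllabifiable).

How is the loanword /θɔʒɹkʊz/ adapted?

θɔʒuɹukʊzu

The consonants /ʒ/, /ɹ/, /z/ cannot be parsed into a legal (C)V(N) syllable (only a nasal (/m/, /n/, or /ŋ/) is licensed in coda position; onsets are limited to one consonant).
Each unlicensed consonant becomes the onset of a new syllable: /ʒ/ → /ʒu/, /ɹ/ → /ɹu/, /z/ → /zu/.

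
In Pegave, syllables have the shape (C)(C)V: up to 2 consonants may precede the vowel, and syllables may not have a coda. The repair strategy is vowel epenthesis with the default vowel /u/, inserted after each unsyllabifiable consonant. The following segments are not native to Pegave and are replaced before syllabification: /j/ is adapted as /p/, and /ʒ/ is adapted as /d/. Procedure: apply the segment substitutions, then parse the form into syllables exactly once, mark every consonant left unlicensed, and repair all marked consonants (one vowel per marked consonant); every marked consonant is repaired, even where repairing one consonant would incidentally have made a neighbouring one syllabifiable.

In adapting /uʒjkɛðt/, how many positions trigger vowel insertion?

3

After substitution the input is /udpkɛðt/.
The unsyllabifiable consonants are /d/, /ð/, /t/; each receives one epenthetic vowel.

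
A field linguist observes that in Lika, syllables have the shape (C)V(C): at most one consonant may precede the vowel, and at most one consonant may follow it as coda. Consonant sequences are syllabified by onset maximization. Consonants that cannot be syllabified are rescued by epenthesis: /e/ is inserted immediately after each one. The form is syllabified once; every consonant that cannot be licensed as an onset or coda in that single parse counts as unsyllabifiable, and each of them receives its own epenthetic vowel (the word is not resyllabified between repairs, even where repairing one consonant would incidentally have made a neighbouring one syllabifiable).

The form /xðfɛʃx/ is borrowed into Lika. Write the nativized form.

xeðefɛʃxe

The consonants /x/, /ð/, /x/ cannot be parsed into a legal (C)V(C) syllable (at most one coda consonant is licensed; onsets are limited to one consonant).
Each unlicensed consonant becomes the onset of a new syllable: /x/ → /xe/, /ð/ → /ðe/, /x/ → /xe/.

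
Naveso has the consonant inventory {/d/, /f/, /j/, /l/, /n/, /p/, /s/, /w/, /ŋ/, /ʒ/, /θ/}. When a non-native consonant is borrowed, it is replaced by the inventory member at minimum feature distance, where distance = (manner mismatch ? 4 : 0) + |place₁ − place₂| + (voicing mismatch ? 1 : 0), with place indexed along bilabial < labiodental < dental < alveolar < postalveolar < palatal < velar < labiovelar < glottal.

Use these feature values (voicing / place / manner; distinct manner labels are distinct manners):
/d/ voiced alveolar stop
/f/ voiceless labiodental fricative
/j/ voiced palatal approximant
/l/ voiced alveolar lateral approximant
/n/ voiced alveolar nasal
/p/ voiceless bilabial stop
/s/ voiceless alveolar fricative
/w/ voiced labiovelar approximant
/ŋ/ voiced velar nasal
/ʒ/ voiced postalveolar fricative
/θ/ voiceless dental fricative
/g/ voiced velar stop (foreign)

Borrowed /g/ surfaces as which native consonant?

/d/ is closest: same manner (stop), place distance 3 (velar→alveolar), same voicing; total 3. Next closest is /ŋ/ at distance 4.

d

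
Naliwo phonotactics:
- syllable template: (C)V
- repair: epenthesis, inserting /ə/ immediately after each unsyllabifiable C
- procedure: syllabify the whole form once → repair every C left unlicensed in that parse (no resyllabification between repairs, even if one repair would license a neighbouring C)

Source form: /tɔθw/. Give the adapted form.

The consonants /θ/, /w/ cannot be parsed into a legal (C)V syllable (no codas are permitted; onsets are limited to one consonant).
Epenthesis after each stranded consonant: /θ/ → /θə/, /w/ → /wə/.

tɔθəwə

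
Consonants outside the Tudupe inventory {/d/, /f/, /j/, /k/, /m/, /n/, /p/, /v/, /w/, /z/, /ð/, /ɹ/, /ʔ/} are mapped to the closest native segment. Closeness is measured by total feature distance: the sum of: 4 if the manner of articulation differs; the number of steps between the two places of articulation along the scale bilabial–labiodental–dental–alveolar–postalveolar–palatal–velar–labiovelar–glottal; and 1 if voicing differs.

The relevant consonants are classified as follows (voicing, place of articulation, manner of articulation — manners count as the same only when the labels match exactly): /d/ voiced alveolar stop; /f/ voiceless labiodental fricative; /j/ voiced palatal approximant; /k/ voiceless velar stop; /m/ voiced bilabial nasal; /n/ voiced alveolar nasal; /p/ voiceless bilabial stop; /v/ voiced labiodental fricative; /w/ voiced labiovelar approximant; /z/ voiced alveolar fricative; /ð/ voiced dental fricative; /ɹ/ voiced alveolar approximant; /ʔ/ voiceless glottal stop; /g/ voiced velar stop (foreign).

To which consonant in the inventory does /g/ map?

/k/ is closest: same manner (stop), place distance 0 (velar→velar), voicing differs (+1); total 1. Next closest is /d/ at distance 3.

k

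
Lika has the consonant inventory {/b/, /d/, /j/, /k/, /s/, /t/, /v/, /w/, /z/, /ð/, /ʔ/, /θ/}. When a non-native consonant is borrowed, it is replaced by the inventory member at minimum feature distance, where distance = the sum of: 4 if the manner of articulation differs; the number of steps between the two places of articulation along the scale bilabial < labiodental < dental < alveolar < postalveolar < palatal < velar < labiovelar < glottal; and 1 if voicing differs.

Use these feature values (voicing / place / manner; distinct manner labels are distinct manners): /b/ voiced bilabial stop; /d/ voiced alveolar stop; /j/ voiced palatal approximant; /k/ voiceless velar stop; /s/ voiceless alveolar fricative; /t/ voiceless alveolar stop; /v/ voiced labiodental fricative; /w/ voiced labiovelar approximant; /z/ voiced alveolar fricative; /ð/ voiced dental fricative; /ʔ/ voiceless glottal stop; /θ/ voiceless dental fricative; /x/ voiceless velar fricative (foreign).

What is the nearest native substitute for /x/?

/s/ is closest: same manner (fricative), place distance 3 (velar→alveolar), same voicing; total 3. Next closest is /k/ at distance 4.

s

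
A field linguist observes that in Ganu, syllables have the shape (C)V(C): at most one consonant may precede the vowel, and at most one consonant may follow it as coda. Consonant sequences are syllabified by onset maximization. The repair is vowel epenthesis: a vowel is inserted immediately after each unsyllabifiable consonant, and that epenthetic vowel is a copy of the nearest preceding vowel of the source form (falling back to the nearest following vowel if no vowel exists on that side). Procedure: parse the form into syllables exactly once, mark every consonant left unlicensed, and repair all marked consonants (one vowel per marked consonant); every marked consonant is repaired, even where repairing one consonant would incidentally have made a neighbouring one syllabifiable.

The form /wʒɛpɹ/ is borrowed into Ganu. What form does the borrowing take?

Under (C)V(C), the unsyllabifiable consonants are /w/, /ɹ/ (at most one coda consonant is licensed; onsets are limited to one consonant).
Each unlicensed consonant becomes the onset of a new syllable: /w/ → /wɛ/, /ɹ/ → /ɹɛ/.

wɛʒɛpɹɛ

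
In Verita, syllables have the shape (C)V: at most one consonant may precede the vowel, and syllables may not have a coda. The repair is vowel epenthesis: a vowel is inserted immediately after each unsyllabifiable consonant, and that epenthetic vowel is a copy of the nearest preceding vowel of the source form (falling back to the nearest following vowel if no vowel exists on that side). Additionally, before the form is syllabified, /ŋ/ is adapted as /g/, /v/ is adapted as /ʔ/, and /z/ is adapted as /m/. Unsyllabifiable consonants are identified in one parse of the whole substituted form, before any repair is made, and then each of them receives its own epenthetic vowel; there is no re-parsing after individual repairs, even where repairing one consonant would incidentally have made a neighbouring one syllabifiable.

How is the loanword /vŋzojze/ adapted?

ʔogomojome

Substitution: /v/ → /ʔ/, /ŋ/ → /g/, /z/ → /m/, giving /ʔgmojme/.
The consonants /ʔ/, /g/, /j/ cannot be parsed into a legal (C)V syllable (no codas are permitted; onsets are limited to one consonant).
Inserting the epenthetic vowel yields /ʔ/ → /ʔo/, /g/ → /go/, /j/ → /jo/.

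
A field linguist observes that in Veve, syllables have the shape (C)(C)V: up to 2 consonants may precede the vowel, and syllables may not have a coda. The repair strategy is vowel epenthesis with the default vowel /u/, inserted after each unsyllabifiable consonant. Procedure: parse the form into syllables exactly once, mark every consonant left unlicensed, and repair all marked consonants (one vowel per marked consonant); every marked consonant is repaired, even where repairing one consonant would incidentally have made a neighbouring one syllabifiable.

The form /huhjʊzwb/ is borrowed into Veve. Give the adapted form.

huhjʊzuwubu

The consonants /z/, /w/, /b/ cannot be parsed into a legal (C)(C)V syllable (no codas are permitted; onsets may contain at most 2 consonants).
Epenthesis after each stranded consonant: /z/ → /zu/, /w/ → /wu/, /b/ → /bu/.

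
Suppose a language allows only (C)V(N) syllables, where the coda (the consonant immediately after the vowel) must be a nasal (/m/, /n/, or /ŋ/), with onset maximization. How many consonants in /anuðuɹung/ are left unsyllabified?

1

Under (C)V(N), the unsyllabifiable consonants are /g/ (only a nasal (/m/, /n/, or /ŋ/) is licensed in coda position; onsets are limited to one consonant).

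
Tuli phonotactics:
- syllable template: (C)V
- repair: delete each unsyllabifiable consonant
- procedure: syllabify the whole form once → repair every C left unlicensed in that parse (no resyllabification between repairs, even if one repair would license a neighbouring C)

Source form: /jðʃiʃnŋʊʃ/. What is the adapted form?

ʃiŋʊ

The consonants /j/, /ð/, /ʃ/, /n/, /ʃ/ cannot be parsed into a legal (C)V syllable (no codas are permitted; onsets are limited to one consonant).
Each unlicensed consonant is deleted: /j/, /ð/, /ʃ/, /n/, /ʃ/.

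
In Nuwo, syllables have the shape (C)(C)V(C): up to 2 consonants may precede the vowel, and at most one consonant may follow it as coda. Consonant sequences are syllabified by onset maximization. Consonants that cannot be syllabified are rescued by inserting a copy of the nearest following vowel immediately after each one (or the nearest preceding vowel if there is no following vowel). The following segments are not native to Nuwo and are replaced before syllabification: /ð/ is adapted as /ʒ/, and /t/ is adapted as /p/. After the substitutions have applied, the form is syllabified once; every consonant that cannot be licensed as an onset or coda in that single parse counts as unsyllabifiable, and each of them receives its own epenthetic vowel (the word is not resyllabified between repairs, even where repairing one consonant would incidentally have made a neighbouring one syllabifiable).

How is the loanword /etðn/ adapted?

Substitution: /t/ → /p/, /ð/ → /ʒ/, giving /epʒn/.
The consonants /ʒ/, /n/ cannot be parsed into a legal (C)(C)V(C) syllable (at most one coda consonant is licensed; onsets may contain at most 2 consonants).
Epenthesis after each stranded consonant: /ʒ/ → /ʒe/, /n/ → /ne/.

epʒene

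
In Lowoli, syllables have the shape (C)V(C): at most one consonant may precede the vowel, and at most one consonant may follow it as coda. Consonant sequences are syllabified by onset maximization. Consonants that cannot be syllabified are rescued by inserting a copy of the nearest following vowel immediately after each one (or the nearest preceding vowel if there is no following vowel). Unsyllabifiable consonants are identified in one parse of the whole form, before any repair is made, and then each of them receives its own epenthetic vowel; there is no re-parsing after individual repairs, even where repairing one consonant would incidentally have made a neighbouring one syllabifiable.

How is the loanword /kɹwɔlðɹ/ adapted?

kɔɹɔwɔlðɔɹɔ

The consonants /k/, /ɹ/, /ð/, /ɹ/ cannot be parsed into a legal (C)V(C) syllable (at most one coda consonant is licensed; onsets are limited to one consonant).
Epenthesis after each stranded consonant: /k/ → /kɔ/, /ɹ/ → /ɹɔ/, /ð/ → /ðɔ/, /ɹ/ → /ɹɔ/.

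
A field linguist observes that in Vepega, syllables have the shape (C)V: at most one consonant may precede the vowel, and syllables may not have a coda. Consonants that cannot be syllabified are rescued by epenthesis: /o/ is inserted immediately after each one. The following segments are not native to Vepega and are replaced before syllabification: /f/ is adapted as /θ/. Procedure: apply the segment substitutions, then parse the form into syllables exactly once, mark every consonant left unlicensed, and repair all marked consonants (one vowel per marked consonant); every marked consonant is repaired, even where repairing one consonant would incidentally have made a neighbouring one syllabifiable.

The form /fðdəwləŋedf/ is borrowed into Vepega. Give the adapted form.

θoðodəwoləŋedoθo

Substitution: /f/ → /θ/, giving /θðdəwləŋedθ/.
The consonants /θ/, /ð/, /w/, /d/, /θ/ cannot be parsed into a legal (C)V syllable (no codas are permitted; onsets are limited to one consonant).
Each unlicensed consonant becomes the onset of a new syllable: /θ/ → /θo/, /ð/ → /ðo/, /w/ → /wo/, /d/ → /do/, /θ/ → /θo/.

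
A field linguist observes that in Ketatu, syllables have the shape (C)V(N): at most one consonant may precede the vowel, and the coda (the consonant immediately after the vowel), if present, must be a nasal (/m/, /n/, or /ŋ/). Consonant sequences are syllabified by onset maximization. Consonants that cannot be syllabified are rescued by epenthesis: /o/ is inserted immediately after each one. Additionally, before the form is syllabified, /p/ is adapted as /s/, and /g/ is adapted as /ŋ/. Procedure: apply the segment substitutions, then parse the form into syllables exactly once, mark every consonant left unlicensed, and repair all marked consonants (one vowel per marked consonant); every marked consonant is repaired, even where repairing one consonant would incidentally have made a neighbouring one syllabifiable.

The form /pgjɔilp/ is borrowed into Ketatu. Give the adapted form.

soŋojɔiloso

Substitution: /p/ → /s/, /g/ → /ŋ/, giving /sŋjɔils/.
Syllabifying with onset maximization leaves /s/, /ŋ/, /l/, /s/ stranded (only a nasal (/m/, /n/, or /ŋ/) is licensed in coda position; onsets are limited to one consonant).
Inserting the epenthetic vowel yields /s/ → /so/, /ŋ/ → /ŋo/, /l/ → /lo/, /s/ → /so/.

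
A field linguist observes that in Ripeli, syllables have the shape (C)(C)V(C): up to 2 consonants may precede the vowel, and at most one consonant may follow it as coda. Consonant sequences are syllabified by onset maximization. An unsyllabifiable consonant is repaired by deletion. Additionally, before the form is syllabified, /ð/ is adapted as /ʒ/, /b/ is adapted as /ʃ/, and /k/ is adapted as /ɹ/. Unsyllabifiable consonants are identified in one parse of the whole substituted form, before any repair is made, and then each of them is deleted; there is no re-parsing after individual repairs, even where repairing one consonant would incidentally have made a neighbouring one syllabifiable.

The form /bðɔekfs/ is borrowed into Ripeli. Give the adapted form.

Substitution: /b/ → /ʃ/, /ð/ → /ʒ/, /k/ → /ɹ/, giving /ʃʒɔeɹfs/.
Syllabifying with onset maximization leaves /f/, /s/ stranded (at most one coda consonant is licensed; onsets may contain at most 2 consonants).
Deleting the stranded consonants removes /f/, /s/.

ʃʒɔeɹ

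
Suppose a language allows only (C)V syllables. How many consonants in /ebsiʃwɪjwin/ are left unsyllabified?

4

Syllabifying with onset maximization leaves /b/, /ʃ/, /j/, /n/ stranded (no codas are permitted; onsets are limited to one consonant).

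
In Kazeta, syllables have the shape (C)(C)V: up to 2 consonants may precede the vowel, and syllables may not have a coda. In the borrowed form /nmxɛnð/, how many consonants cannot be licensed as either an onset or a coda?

Syllabifying with onset maximization leaves /n/, /n/, /ð/ stranded (no codas are permitted; onsets may contain at most 2 consonants).

3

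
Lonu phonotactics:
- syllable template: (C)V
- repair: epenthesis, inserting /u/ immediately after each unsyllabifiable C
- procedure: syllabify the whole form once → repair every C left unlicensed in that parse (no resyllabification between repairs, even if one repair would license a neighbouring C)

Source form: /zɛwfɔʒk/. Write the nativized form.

Syllabifying with onset maximization leaves /w/, /ʒ/, /k/ stranded (no codas are permitted; onsets are limited to one consonant).
Epenthesis after each stranded consonant: /w/ → /wu/, /ʒ/ → /ʒu/, /k/ → /ku/.

zɛwufɔʒuku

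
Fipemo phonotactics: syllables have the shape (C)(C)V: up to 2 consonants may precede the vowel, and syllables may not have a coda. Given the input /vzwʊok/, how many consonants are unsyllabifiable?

Under (C)(C)V, the unsyllabifiable consonants are /v/, /k/ (no codas are permitted; onsets may contain at most 2 consonants).

2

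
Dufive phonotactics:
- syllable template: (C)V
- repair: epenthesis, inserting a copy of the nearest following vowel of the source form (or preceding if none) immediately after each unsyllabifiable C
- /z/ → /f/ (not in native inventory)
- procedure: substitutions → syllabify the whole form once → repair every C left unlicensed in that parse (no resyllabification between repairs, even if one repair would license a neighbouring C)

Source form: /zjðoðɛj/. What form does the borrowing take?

Substitution: /z/ → /f/, giving /fjðoðɛj/.
Syllabifying with onset maximization leaves /f/, /j/, /j/ stranded (no codas are permitted; onsets are limited to one consonant).
Epenthesis after each stranded consonant: /f/ → /fo/, /j/ → /jo/, /j/ → /jɛ/.

fojoðoðɛjɛ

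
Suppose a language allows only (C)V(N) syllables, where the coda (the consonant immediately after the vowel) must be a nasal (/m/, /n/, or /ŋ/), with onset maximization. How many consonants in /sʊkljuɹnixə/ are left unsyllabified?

3

Under (C)V(N), the unsyllabifiable consonants are /k/, /l/, /ɹ/ (only a nasal (/m/, /n/, or /ŋ/) is licensed in coda position; onsets are limited to one consonant).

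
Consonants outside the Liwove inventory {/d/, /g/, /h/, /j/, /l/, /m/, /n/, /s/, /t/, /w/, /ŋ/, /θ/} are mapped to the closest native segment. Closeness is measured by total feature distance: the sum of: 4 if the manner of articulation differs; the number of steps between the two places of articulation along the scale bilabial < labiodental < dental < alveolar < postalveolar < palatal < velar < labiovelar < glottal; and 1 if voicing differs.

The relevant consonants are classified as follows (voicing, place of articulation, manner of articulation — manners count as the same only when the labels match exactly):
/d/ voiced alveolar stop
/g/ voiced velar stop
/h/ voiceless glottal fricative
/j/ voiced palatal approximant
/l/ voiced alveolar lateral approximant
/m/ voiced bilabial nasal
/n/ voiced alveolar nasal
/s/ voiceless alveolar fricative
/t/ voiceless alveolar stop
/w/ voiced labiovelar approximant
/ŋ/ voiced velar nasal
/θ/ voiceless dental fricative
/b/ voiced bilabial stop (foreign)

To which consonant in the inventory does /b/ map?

d

/d/ is closest: same manner (stop), place distance 3 (bilabial→alveolar), same voicing; total 3. Next closest is /m/ at distance 4.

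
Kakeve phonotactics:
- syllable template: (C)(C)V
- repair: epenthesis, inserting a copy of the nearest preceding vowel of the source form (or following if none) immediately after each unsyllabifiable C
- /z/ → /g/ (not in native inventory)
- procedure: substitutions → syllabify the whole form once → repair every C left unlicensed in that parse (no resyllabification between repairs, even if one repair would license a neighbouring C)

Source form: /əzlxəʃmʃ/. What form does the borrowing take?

Substitution: /z/ → /g/, giving /əglxəʃmʃ/.
Syllabifying with onset maximization leaves /g/, /ʃ/, /m/, /ʃ/ stranded (no codas are permitted; onsets may contain at most 2 consonants).
Each unlicensed consonant becomes the onset of a new syllable: /g/ → /gə/, /ʃ/ → /ʃə/, /m/ → /mə/, /ʃ/ → /ʃə/.

əgəlxəʃəməʃə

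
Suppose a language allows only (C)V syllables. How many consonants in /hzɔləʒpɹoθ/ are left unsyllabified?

The consonants /h/, /ʒ/, /p/, /θ/ cannot be parsed into a legal (C)V syllable (no codas are permitted; onsets are limited to one consonant).

4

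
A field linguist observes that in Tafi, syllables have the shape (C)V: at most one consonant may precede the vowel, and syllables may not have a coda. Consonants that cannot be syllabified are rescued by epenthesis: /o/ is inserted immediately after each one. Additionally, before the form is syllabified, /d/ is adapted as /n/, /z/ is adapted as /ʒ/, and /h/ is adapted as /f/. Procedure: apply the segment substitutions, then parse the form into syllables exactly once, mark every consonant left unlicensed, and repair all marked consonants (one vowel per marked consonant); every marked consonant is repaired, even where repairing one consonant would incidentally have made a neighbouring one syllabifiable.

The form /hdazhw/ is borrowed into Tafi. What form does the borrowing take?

fonaʒofowo

Substitution: /h/ → /f/, /d/ → /n/, /z/ → /ʒ/, giving /fnaʒfw/.
Syllabifying with onset maximization leaves /f/, /ʒ/, /f/, /w/ stranded (no codas are permitted; onsets are limited to one consonant).
Inserting the epenthetic vowel yields /f/ → /fo/, /ʒ/ → /ʒo/, /f/ → /fo/, /w/ → /wo/.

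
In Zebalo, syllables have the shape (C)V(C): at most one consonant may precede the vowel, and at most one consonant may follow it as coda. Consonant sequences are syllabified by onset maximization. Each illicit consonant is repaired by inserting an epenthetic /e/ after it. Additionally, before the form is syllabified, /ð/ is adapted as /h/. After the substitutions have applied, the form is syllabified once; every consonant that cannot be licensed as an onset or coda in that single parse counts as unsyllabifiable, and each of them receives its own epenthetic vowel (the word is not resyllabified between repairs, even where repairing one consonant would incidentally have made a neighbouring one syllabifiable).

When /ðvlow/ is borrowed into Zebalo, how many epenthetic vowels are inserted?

After substitution the input is /hvlow/.
The unsyllabifiable consonants are /h/, /v/; each receives one epenthetic vowel.

2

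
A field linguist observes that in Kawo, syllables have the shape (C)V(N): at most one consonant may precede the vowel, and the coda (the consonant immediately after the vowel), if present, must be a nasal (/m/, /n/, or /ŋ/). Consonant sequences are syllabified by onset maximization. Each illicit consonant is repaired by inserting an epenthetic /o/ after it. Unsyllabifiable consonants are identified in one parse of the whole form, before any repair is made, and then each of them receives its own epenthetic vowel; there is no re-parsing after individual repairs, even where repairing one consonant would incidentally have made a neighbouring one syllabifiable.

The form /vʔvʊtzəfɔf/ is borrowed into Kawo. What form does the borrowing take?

Under (C)V(N), the unsyllabifiable consonants are /v/, /ʔ/, /t/, /f/ (only a nasal (/m/, /n/, or /ŋ/) is licensed in coda position; onsets are limited to one consonant).
Epenthesis after each stranded consonant: /v/ → /vo/, /ʔ/ → /ʔo/, /t/ → /to/, /f/ → /fo/.

voʔovʊtozəfɔfo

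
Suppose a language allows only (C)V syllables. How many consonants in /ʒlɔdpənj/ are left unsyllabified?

The consonants /ʒ/, /d/, /n/, /j/ cannot be parsed into a legal (C)V syllable (no codas are permitted; onsets are limited to one consonant).

4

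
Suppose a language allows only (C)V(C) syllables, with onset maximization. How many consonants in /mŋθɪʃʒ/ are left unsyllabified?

The consonants /m/, /ŋ/, /ʒ/ cannot be parsed into a legal (C)V(C) syllable (at most one coda consonant is licensed; onsets are limited to one consonant).

3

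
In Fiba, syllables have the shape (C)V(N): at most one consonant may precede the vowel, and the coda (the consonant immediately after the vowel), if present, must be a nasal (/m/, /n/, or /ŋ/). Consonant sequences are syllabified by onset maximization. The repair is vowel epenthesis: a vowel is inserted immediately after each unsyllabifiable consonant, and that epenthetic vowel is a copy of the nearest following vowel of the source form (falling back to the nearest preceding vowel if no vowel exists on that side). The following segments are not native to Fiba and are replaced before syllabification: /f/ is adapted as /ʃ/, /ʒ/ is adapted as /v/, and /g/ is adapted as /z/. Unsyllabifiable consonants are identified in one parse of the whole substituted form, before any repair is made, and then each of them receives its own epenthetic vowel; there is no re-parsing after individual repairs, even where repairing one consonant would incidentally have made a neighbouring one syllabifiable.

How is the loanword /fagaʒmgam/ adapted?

ʃazavamazam

Substitution: /f/ → /ʃ/, /g/ → /z/, /ʒ/ → /v/, giving /ʃazavmzam/.
Under (C)V(N), the unsyllabifiable consonants are /v/, /m/ (only a nasal (/m/, /n/, or /ŋ/) is licensed in coda position; onsets are limited to one consonant).
Epenthesis after each stranded consonant: /v/ → /va/, /m/ → /ma/.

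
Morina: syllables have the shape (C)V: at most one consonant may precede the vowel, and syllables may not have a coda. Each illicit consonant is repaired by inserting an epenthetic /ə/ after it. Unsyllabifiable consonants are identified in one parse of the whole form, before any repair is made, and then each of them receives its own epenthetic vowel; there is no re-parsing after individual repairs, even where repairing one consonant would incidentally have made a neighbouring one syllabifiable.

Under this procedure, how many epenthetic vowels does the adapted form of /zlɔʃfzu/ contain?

The unsyllabifiable consonants are /z/, /ʃ/, /f/; each receives one epenthetic vowel.

3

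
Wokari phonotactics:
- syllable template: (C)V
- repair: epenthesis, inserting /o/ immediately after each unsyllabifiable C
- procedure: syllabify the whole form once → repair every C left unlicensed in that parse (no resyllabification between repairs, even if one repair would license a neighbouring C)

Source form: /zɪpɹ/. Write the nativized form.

zɪpoɹo

Under (C)V, the unsyllabifiable consonants are /p/, /ɹ/ (no codas are permitted; onsets are limited to one consonant).
Each unlicensed consonant becomes the onset of a new syllable: /p/ → /po/, /ɹ/ → /ɹo/.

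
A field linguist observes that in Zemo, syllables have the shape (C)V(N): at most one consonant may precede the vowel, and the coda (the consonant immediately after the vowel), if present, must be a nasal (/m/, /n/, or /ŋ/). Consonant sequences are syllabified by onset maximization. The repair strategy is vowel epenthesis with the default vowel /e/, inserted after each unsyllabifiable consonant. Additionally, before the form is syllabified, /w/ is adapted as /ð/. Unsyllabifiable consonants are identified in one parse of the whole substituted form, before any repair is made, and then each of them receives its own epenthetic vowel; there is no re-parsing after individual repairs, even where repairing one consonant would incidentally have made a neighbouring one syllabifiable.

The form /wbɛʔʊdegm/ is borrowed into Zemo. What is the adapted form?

Substitution: /w/ → /ð/, giving /ðbɛʔʊdegm/.
The consonants /ð/, /g/, /m/ cannot be parsed into a legal (C)V(N) syllable (only a nasal (/m/, /n/, or /ŋ/) is licensed in coda position; onsets are limited to one consonant).
Inserting the epenthetic vowel yields /ð/ → /ðe/, /g/ → /ge/, /m/ → /me/.

ðebɛʔʊdegeme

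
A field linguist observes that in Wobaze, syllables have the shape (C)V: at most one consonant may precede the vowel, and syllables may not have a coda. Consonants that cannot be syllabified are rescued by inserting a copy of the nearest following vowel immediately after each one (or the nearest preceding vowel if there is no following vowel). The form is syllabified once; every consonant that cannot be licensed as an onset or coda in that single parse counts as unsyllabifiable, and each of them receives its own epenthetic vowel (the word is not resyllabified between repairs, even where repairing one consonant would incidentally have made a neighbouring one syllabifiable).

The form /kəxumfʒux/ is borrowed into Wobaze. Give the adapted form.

Under (C)V, the unsyllabifiable consonants are /m/, /f/, /x/ (no codas are permitted; onsets are limited to one consonant).
Each unlicensed consonant becomes the onset of a new syllable: /m/ → /mu/, /f/ → /fu/, /x/ → /xu/.

kəxumufuʒuxu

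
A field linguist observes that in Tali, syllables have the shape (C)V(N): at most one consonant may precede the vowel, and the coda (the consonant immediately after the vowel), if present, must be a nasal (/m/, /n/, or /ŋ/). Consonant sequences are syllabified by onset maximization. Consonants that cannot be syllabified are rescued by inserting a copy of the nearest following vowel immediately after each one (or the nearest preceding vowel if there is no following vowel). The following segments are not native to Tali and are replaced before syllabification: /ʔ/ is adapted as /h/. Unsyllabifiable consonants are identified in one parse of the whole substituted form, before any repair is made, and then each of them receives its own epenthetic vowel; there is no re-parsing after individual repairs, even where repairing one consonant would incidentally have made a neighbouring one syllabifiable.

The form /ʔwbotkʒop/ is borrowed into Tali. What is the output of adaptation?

howobotokoʒopo

Substitution: /ʔ/ → /h/, giving /hwbotkʒop/.
The consonants /h/, /w/, /t/, /k/, /p/ cannot be parsed into a legal (C)V(N) syllable (only a nasal (/m/, /n/, or /ŋ/) is licensed in coda position; onsets are limited to one consonant).
Each unlicensed consonant becomes the onset of a new syllable: /h/ → /ho/, /w/ → /wo/, /t/ → /to/, /k/ → /ko/, /p/ → /po/.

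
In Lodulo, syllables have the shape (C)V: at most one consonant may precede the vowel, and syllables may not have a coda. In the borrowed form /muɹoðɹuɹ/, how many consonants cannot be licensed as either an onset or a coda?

Under (C)V, the unsyllabifiable consonants are /ð/, /ɹ/ (no codas are permitted; onsets are limited to one consonant).

2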